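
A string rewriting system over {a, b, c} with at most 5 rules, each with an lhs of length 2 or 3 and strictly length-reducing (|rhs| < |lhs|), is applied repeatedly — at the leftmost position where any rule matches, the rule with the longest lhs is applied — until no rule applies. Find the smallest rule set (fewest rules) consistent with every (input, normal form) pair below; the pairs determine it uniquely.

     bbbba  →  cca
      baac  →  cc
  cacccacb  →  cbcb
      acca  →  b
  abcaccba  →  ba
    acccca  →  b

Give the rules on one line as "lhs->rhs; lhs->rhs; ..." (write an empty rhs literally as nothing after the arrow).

aa->b; ac->a; bb->c; cab->ba

  | bbbba => cbba => cca
  | baac => bbc => cc
  | cacccacb => caccacb => cacacb => caacb => cbcb
  | acca => aca => aa => b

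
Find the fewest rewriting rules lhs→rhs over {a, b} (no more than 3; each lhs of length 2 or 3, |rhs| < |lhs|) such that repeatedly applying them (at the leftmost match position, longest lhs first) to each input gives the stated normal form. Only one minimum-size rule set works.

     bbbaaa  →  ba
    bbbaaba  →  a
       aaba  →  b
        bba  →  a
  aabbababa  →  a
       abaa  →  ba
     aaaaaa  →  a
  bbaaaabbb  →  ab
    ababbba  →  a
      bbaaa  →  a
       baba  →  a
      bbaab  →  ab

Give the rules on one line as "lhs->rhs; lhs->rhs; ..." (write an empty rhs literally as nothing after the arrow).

  | bbbaaa => abaaa => baa => ba
  | bbbaaba => abaaba => baba => bb => a
  | aaba => aba => b
  | bba => aa => a

aa->a; aba->b; bb->a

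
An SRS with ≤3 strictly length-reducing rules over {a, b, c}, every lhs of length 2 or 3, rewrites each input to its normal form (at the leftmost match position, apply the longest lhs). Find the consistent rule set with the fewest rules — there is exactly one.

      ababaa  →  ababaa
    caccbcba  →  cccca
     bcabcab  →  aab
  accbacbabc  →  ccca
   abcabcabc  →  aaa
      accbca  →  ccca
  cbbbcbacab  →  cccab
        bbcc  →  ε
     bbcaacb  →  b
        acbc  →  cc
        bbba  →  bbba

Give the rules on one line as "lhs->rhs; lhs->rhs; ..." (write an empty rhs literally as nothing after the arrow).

  | ababaa
  | caccbcba => cccbcba => ccccba => cccca
  | bcabcab => abcab => aab
  | accbacbabc => ccbacbabc => ccacbabc => cccbabc => cccabc => ccca

ac->c; bc->; cb->c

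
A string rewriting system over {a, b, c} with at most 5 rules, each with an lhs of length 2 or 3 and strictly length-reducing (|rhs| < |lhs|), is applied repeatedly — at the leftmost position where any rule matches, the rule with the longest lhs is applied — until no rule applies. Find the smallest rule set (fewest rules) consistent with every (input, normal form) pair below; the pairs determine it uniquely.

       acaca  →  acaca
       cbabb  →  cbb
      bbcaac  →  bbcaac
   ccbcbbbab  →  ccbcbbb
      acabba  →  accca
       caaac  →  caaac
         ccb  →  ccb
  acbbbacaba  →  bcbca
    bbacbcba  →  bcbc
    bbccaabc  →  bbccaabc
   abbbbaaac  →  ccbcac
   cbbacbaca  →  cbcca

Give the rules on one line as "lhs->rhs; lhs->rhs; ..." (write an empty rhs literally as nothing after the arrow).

abb->cc; acb->bc; ba->; baa->c

  | acaca
  | cbabb => cbb
  | bbcaac
  | ccbcbbbab => ccbcbbb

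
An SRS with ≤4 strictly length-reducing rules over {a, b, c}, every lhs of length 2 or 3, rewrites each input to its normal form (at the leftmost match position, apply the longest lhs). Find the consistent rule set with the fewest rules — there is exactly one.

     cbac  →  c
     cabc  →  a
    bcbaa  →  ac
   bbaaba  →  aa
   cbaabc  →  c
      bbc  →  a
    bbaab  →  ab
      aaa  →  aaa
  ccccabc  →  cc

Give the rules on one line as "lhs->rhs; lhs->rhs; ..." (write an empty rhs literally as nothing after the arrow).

ba->a; baa->c; bc->a; ca->

  | cbac => cac => c
  | cabc => bc => a
  | bcbaa => abaa => ac
  | bbaaba => bcba => aba => aa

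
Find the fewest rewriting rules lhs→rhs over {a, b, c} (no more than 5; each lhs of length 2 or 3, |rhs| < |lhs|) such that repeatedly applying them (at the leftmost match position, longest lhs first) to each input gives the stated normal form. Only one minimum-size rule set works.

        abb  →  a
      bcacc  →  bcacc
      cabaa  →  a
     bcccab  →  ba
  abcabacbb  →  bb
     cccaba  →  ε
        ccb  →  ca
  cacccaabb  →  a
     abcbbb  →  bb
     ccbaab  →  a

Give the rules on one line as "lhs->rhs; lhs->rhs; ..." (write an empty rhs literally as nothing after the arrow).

  | abb => ab => a
  | bcacc
  | cabaa => abaa => aaa => a
  | bcccab => bccab => bcab => bab => ba

aa->; ab->a; cab->ab; cb->a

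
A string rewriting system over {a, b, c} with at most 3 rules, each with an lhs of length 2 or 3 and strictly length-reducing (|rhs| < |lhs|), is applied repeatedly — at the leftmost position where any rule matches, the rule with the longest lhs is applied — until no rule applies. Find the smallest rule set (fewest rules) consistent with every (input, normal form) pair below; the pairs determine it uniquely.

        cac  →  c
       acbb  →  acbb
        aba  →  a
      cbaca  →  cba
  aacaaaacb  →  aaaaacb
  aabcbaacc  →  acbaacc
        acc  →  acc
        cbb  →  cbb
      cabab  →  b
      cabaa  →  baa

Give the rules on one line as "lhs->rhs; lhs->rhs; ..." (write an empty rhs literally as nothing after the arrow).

  | cac => c
  | acbb
  | aba => a
  | cbaca => cba

ab->; ca->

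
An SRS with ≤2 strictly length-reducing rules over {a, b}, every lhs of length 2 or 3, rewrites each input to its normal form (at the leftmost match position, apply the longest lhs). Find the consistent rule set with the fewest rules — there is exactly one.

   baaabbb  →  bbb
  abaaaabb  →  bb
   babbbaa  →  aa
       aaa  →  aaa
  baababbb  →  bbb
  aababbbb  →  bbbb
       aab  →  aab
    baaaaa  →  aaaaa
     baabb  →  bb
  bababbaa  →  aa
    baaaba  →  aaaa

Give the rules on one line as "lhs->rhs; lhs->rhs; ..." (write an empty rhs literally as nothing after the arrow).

  | baaabbb => aaabbb => aabbb => abbb => bbb
  | abaaaabb => aaaaabb => aaaabb => aaabb => aabb => abb => bb
  | babbbaa => abbbaa => bbbaa => bbaa => baa => aa
  | aaa

abb->bb; ba->a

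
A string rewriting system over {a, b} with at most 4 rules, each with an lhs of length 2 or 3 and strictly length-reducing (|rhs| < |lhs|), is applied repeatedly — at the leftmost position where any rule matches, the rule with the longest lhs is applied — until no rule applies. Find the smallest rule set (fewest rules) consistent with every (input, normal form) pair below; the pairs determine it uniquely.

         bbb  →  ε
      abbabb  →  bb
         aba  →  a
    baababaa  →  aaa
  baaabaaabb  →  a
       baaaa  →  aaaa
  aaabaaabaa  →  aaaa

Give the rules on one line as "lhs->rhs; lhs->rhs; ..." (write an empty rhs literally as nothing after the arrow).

aab->ba; ab->b; ba->a; bbb->

  | bbb => ε
  | abbabb => bbabb => babb => abb => bb
  | aba => ba => a
  | baababaa => aababaa => baabaa => aabaa => baaa => aaa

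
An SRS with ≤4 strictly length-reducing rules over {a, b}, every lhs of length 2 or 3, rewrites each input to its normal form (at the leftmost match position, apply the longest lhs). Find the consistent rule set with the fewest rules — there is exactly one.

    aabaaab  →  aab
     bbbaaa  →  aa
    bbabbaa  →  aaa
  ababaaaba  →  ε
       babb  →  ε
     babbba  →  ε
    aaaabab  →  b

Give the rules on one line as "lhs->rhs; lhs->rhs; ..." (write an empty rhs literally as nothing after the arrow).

  | aabaaab => abaaab => baaab => aab
  | bbbaaa => baaa => aa
  | bbabbaa => abbaa => aaa
  | ababaaaba => babaaaba => baaaba => aaba => aba => ba => ε

aba->ba; ba->; bb->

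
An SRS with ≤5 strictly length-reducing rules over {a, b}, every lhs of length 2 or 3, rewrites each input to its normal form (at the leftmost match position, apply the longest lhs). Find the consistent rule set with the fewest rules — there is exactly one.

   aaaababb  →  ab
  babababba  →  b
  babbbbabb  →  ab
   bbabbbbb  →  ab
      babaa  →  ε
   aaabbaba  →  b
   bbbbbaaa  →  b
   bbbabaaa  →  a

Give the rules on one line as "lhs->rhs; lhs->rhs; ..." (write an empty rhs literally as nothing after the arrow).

  | aaaababb => ababb => babb => bbb => ab
  | babababba => bbababba => aababba => ababba => babba => bbba => aba => ba => b
  | babbbbabb => bbbbbabb => abbbabb => aababb => ababb => babb => bbb => ab
  | bbabbbbb => aabbbbb => aaabbb => bbb => ab

aaa->; aba->ba; ba->b; bb->a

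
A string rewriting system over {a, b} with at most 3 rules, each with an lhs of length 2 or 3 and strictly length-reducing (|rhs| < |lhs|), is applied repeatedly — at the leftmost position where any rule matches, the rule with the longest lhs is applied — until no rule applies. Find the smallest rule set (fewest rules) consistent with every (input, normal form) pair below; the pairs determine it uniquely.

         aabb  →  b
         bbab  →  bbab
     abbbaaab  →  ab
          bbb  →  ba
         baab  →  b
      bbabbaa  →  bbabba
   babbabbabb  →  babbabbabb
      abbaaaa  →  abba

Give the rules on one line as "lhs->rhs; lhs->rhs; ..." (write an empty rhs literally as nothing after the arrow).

aa->a; aab->; bbb->ba

  | aabb => b
  | bbab
  | abbbaaab => abaaaab => abaaab => abaab => ab
  | bbb => ba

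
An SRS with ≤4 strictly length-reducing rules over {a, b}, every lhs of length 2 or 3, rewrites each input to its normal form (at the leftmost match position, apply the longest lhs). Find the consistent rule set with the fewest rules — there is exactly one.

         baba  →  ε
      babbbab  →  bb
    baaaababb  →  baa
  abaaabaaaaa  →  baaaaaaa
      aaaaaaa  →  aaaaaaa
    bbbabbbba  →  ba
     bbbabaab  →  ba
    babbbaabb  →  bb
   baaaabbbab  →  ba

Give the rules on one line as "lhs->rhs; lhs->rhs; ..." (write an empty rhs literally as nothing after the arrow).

aab->a; ab->b; bba->; bbb->

  | baba => bba => ε
  | babbbab => bbbbab => bab => bb
  | baaaababb => baaaabb => baaab => baa
  | abaaabaaaaa => baaabaaaaa => baaaaaaa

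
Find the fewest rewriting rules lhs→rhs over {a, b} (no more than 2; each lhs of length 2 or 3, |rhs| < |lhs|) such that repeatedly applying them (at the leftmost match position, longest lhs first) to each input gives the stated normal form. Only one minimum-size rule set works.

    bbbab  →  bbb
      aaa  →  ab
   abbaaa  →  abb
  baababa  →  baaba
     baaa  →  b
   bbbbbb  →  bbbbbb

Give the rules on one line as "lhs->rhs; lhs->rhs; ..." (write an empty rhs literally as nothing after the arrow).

  | bbbab => bbb
  | aaa => ab
  | abbaaa => abbab => abb
  | baababa => baaba

aaa->ab; bab->b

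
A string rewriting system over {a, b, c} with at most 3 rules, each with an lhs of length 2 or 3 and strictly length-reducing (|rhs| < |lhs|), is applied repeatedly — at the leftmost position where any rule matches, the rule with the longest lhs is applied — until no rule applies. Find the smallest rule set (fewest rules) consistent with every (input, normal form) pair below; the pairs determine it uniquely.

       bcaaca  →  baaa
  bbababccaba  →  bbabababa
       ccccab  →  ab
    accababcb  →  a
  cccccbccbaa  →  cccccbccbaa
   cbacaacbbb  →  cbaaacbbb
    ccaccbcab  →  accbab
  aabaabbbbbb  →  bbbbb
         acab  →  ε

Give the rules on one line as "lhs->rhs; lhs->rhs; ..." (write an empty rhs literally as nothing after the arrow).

  | bcaaca => baaca => baaa
  | bbababccaba => bbababcaba => bbabababa
  | ccccab => cccab => ccab => cab => ab
  | accababcb => acababcb => aababcb => abcb => a

aab->; bcb->; ca->a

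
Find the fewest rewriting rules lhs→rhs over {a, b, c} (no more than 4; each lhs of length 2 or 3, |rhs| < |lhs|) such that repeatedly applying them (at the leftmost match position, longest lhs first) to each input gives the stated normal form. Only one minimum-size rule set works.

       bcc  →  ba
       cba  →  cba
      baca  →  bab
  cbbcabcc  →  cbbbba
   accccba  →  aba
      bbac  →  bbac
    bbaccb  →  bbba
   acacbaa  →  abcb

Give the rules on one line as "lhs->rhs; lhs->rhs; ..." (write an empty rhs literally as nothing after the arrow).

aa->; aab->ba; ca->b; cc->a

  | bcc => ba
  | cba
  | baca => bab
  | cbbcabcc => cbbbbcc => cbbbba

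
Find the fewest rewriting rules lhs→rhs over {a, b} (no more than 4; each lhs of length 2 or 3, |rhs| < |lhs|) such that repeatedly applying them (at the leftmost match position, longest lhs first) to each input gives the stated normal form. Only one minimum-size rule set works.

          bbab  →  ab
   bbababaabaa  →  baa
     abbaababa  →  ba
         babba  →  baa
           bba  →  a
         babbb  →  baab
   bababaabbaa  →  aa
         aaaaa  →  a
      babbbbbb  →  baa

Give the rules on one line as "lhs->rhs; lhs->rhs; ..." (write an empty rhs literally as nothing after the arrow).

  | bbab => ab
  | bbababaabaa => ababaabaa => baabaa => baa
  | abbaababa => aaababa => ababa => ba
  | babba => baa

aaa->a; aba->; bb->a; bba->a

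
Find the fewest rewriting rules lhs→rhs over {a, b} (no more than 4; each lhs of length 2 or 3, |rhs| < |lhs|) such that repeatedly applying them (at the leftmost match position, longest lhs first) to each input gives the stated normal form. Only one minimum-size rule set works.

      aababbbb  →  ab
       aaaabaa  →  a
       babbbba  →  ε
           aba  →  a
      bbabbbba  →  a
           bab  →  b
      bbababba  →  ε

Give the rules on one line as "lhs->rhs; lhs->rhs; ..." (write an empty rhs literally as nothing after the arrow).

aa->a; abb->b; ba->; bb->a

  | aababbbb => ababbbb => abbbb => bbb => ab
  | aaaabaa => aaabaa => aabaa => abaa => aa => a
  | babbbba => bbbba => abba => ba => ε
  | aba => a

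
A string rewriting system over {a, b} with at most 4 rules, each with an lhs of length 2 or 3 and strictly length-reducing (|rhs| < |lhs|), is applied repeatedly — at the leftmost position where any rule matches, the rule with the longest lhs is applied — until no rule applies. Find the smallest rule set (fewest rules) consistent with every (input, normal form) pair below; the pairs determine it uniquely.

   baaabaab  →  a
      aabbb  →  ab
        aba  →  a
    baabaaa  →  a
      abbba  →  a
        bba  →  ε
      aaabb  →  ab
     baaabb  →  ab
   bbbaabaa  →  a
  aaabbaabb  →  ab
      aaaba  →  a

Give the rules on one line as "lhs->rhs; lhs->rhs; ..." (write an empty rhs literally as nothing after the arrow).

  | baaabaab => aabaab => aaab => aab => a
  | aabbb => abb => ab
  | aba => a
  | baabaaa => abaaa => aaa => aa => a

aa->a; aab->a; ba->; bb->b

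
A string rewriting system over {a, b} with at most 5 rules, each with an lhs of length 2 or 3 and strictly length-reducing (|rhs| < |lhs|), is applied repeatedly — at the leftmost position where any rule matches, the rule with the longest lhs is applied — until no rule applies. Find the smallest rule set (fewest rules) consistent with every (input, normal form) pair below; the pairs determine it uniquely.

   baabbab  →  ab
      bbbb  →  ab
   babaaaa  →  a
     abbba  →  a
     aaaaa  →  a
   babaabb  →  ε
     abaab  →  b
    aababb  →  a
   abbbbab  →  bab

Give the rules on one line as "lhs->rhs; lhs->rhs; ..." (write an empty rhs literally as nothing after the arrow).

  | baabbab => abbab => aaab => ab
  | bbbb => ab
  | babaaaa => baaaa => aaa => a
  | abbba => aaa => a

aa->; baa->a; bb->a; bbb->a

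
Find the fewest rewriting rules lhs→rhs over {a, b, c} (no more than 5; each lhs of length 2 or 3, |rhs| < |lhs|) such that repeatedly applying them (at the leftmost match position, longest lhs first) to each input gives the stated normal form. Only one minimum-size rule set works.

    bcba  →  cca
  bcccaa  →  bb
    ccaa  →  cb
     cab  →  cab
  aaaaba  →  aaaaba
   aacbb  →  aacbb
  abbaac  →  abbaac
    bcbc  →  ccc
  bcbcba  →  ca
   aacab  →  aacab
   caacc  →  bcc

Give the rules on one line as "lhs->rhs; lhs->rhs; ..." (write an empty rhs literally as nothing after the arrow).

bcb->cc; caa->b; cba->ca; ccb->b

  | bcba => cca
  | bcccaa => bccb => bb
  | ccaa => cb
  | cab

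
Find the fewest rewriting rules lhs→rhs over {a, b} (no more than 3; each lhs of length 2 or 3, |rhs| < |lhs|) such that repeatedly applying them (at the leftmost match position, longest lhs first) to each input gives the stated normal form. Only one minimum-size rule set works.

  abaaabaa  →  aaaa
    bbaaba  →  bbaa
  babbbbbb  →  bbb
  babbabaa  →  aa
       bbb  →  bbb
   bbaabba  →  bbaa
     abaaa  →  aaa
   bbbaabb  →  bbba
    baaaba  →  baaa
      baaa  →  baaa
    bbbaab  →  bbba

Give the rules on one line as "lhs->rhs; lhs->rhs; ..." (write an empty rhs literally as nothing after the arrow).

  | abaaabaa => aaabaa => aaaa
  | bbaaba => bbaa
  | babbbbbb => abbbbb => bbb
  | babbabaa => ababaa => abaa => aa

ab->; abb->; bab->a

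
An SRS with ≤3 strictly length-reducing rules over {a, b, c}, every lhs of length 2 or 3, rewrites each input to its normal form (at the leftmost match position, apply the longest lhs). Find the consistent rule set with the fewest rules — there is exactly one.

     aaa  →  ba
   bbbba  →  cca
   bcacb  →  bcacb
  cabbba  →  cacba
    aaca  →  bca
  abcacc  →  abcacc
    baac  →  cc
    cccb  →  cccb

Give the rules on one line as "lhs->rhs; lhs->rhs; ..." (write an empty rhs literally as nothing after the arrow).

  | aaa => ba
  | bbbba => cbba => cca
  | bcacb
  | cabbba => cacba

aa->b; bb->c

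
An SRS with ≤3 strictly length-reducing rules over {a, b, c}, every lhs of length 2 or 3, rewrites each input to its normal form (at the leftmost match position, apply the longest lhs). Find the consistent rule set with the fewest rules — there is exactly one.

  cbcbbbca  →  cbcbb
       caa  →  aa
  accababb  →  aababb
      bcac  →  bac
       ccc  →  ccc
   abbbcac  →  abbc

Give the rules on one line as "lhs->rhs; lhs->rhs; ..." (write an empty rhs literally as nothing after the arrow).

  | cbcbbbca => cbcbbba => cbcbb
  | caa => aa
  | accababb => acababb => aababb
  | bcac => bac

bba->b; ca->a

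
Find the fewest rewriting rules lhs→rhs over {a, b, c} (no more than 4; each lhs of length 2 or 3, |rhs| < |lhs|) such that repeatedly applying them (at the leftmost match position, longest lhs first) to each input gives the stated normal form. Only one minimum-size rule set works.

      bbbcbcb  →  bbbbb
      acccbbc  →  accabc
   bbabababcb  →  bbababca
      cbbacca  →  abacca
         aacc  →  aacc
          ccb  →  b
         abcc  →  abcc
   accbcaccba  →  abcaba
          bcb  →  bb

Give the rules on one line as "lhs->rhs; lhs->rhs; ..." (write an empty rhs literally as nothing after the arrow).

abb->ca; cb->b; cbb->ab

  | bbbcbcb => bbbbcb => bbbbb
  | acccbbc => accabc
  | bbabababcb => bbabababb => bbababca
  | cbbacca => abacca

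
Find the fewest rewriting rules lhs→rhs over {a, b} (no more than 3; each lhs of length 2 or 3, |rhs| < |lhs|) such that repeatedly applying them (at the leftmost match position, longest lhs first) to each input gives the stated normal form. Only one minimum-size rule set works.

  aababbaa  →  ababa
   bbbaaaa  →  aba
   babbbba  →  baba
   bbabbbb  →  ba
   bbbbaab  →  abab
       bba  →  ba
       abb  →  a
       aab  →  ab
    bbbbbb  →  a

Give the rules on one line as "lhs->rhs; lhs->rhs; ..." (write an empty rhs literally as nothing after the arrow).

aa->a; bb->a; bba->ba

  | aababbaa => ababbaa => ababaa => ababa
  | bbbaaaa => abaaaa => abaaa => abaa => aba
  | babbbba => baabba => babba => baba
  | bbabbbb => babbbb => baabb => babb => baa => ba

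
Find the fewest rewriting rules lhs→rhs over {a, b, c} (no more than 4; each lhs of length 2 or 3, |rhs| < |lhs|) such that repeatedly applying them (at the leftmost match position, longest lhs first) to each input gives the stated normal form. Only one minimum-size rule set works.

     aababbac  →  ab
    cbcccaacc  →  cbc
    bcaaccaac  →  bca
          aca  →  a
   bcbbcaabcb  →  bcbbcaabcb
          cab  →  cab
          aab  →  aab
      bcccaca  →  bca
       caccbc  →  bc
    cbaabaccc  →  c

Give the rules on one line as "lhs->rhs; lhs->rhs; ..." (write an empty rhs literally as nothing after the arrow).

  | aababbac => aacbbac => abbac => abcc => ab
  | cbcccaacc => cbcaacc => cbcac => cbc
  | bcaaccaac => bcacaac => bcaac => bca
  | aca => a

ac->; ba->c; cc->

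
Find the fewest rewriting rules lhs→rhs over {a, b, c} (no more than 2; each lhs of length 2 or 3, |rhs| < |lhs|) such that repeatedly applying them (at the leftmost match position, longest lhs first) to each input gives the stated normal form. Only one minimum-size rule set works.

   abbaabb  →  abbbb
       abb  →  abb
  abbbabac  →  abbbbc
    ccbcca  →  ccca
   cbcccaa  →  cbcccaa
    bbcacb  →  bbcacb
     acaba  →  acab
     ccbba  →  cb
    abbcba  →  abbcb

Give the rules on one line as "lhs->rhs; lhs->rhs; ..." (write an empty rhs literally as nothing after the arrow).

ba->b; ccb->c

  | abbaabb => abbabb => abbbb
  | abb
  | abbbabac => abbbbac => abbbbc
  | ccbcca => ccca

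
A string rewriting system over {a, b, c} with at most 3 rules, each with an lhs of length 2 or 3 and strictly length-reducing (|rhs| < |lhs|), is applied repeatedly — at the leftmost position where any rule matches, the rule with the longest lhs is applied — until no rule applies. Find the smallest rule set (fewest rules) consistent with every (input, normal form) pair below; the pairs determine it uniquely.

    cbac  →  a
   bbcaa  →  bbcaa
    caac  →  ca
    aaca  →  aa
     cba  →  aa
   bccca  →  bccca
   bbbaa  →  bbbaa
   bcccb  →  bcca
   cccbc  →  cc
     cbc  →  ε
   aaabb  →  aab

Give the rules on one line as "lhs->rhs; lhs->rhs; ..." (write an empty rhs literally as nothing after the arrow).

abb->b; ac->; cb->a

  | cbac => aac => a
  | bbcaa
  | caac => ca
  | aaca => aa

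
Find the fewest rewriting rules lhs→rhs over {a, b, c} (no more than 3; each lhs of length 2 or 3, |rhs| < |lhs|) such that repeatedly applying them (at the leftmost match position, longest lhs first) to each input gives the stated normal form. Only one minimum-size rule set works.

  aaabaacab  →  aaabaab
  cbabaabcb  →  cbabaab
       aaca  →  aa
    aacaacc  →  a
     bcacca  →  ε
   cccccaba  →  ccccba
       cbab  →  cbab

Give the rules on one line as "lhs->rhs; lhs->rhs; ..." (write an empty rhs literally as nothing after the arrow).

  | aaabaacab => aaabaab
  | cbabaabcb => cbabaab
  | aaca => aa
  | aacaacc => aaacc => aac => a

ac->; bc->; ca->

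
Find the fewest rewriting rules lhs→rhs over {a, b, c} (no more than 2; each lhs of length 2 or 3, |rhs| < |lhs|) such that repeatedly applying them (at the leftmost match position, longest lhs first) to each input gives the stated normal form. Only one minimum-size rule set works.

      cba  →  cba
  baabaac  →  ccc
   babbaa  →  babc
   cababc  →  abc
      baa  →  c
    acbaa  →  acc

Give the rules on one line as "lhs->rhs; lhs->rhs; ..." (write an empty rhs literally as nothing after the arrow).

  | cba
  | baabaac => cbaac => ccc
  | babbaa => babc
  | cababc => abc

baa->c; cab->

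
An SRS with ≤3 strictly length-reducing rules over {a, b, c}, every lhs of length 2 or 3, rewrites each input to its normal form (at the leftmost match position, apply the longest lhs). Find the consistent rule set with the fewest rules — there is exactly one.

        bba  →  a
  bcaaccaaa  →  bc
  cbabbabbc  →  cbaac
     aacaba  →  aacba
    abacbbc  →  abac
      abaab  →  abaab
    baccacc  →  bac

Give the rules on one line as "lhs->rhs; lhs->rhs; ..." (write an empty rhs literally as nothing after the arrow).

bb->; ca->c; cc->c

  | bba => a
  | bcaaccaaa => bcaccaaa => bcccaaa => bccaaa => bcaaa => bcaa => bca => bc
  | cbabbabbc => cbaabbc => cbaac
  | aacaba => aacba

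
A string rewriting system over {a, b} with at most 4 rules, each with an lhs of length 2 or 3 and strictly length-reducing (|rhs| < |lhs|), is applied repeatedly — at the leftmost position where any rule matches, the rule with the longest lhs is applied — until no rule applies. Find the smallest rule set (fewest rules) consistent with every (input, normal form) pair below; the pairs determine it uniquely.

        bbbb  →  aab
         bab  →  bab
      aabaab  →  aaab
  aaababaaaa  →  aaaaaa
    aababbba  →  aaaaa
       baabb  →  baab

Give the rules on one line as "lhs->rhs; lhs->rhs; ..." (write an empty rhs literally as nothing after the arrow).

aba->a; bb->b; bbb->aa

  | bbbb => aab
  | bab
  | aabaab => aaab
  | aaababaaaa => aaabaaaa => aaaaaa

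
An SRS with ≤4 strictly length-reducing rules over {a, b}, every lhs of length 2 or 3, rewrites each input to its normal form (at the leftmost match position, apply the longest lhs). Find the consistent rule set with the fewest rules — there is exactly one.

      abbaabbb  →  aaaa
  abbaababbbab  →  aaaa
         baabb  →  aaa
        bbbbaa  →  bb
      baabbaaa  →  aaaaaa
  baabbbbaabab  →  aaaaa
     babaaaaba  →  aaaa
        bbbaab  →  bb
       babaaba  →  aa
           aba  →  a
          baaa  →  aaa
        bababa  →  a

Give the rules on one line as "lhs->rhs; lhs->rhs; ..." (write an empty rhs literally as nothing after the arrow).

ab->; abb->aa; ba->a; bba->b

  | abbaabbb => aaaabbb => aaaaab => aaaa
  | abbaababbbab => aaaababbbab => aaaabbbab => aaaaabab => aaaaab => aaaa
  | baabb => aabb => aaa
  | bbbbaa => bbba => bb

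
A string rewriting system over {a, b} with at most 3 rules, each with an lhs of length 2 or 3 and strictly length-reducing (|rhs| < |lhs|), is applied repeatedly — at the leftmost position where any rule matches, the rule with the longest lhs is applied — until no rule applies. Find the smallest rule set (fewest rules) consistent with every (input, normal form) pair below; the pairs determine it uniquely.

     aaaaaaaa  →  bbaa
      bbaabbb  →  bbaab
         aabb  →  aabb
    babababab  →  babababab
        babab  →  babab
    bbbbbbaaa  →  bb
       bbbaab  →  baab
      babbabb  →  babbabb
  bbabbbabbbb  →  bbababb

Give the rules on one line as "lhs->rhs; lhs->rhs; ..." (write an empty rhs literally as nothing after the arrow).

aaa->bb; bbb->b

  | aaaaaaaa => bbaaaaa => bbbbaa => bbaa
  | bbaabbb => bbaab
  | aabb
  | babababab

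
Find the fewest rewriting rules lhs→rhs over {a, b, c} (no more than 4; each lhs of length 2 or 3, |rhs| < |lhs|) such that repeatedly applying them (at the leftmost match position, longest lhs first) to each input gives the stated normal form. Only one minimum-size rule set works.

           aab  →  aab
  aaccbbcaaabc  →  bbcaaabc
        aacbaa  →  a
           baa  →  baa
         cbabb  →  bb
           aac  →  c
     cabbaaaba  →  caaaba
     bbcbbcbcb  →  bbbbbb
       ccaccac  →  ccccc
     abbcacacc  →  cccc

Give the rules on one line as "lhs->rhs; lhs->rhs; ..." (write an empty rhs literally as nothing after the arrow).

abb->; ac->c; cb->b; cba->

  | aab
  | aaccbbcaaabc => accbbcaaabc => ccbbcaaabc => cbbcaaabc => bbcaaabc
  | aacbaa => acbaa => cbaa => a
  | baa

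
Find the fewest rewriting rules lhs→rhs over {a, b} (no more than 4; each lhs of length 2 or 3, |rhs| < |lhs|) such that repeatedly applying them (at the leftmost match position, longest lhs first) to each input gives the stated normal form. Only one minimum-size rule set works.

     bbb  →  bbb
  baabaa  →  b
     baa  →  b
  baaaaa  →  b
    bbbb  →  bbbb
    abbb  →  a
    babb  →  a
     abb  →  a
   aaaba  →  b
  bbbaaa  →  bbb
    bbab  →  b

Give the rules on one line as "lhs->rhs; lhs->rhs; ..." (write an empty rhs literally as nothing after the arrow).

aa->b; ab->a; ba->b; bab->a

  | bbb
  | baabaa => babaa => aaa => ba => b
  | baa => ba => b
  | baaaaa => baaaa => baaa => baa => ba => b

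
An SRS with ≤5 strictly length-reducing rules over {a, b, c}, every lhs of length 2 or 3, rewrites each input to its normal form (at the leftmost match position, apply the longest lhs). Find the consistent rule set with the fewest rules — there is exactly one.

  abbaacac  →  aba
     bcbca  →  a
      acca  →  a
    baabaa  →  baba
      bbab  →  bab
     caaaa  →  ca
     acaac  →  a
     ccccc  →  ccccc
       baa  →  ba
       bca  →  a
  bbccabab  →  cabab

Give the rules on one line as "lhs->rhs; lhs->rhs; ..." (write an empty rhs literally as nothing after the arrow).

  | abbaacac => abaacac => abacac => abaac => abac => aba
  | bcbca => bca => a
  | acca => aca => aa => a
  | baabaa => babaa => baba

aa->a; ac->a; bb->b; bc->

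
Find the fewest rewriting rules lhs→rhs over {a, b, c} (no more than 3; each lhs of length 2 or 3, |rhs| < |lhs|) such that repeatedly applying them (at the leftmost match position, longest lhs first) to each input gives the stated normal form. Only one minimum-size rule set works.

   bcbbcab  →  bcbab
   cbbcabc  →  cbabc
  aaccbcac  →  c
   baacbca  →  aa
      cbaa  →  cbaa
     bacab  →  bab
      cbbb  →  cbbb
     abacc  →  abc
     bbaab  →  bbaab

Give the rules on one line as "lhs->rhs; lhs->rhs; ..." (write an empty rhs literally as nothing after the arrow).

aac->ca; ac->; bca->a

  | bcbbcab => bcbab
  | cbbcabc => cbabc
  | aaccbcac => cacbcac => cbcac => cac => c
  | baacbca => bcabca => abca => aa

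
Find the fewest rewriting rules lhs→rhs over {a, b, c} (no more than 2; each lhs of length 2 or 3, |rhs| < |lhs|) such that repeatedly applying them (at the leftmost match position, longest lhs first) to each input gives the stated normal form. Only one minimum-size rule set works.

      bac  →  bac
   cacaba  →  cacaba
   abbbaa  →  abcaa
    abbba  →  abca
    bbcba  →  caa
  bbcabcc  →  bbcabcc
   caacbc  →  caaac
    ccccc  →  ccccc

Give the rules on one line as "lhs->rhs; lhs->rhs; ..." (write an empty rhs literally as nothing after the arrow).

bba->ca; cb->a

  | bac
  | cacaba
  | abbbaa => abcaa
  | abbba => abca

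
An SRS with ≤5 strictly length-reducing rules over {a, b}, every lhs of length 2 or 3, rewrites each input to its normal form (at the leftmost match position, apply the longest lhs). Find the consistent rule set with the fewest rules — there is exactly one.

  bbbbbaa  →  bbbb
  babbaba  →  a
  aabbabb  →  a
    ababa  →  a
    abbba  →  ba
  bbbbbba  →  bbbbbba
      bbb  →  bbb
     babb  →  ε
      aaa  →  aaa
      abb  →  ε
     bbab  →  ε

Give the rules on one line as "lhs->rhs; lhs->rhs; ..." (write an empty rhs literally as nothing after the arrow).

ab->; abb->; baa->; bab->ab

  | bbbbbaa => bbbb
  | babbaba => abbaba => aba => a
  | aabbabb => aabb => a
  | ababa => aba => a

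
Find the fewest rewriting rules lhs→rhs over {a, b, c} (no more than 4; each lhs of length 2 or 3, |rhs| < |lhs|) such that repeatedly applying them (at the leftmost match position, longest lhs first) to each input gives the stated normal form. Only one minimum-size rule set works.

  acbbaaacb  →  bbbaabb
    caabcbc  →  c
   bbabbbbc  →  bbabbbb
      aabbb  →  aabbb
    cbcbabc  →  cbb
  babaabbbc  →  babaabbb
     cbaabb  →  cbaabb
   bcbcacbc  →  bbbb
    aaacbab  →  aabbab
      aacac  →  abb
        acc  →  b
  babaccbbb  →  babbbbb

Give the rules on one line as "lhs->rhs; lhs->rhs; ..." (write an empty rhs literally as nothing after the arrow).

abc->; ac->b; bc->b

  | acbbaaacb => bbbaaacb => bbbaabb
  | caabcbc => cabc => c
  | bbabbbbc => bbabbbb
  | aabbb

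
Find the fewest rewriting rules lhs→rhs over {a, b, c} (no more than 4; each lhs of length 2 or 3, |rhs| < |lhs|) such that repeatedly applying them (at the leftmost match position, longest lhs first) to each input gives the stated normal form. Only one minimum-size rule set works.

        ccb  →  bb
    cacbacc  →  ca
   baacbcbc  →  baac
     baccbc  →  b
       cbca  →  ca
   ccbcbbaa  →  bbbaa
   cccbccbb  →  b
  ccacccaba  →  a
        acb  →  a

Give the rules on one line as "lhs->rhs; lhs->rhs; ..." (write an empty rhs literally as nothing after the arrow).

ab->; bc->; cb->; cc->b

  | ccb => bb
  | cacbacc => caacc => caab => ca
  | baacbcbc => baacbc => baac
  | baccbc => babbc => bbc => b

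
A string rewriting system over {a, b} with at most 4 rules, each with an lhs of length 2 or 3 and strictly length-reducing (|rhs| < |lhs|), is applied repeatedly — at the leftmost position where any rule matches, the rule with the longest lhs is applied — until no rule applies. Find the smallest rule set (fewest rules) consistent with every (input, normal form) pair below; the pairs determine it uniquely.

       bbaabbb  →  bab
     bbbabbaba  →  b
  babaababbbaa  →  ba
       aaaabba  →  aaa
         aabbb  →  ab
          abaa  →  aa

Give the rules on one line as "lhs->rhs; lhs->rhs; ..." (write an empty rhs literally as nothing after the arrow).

aab->a; aba->a; bb->b; bba->b

  | bbaabbb => babbb => babb => bab
  | bbbabbaba => bbabbaba => bbbaba => bbaba => bba => b
  | babaababbbaa => baababbbaa => baabbbaa => babbaa => baba => ba
  | aaaabba => aaaba => aaa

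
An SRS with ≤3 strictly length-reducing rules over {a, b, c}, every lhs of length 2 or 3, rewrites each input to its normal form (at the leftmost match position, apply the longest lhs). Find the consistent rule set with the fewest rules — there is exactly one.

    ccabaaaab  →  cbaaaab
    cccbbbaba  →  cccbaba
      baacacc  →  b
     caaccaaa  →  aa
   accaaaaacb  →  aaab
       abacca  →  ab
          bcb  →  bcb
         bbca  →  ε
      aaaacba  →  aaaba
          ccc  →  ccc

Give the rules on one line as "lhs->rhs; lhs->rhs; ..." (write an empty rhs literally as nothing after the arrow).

  | ccabaaaab => cbaaaab
  | cccbbbaba => cccbaba
  | baacacc => baacc => bac => b
  | caaccaaa => accaaa => caaa => aa

ac->; bb->; ca->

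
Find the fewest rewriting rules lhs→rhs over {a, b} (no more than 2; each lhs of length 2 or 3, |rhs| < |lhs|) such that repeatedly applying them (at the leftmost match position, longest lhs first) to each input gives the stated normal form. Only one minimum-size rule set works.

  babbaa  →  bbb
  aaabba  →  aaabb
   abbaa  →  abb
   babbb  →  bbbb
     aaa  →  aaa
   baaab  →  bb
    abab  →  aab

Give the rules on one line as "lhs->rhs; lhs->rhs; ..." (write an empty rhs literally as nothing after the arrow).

aba->aa; ba->b

  | babbaa => bbbaa => bbba => bbb
  | aaabba => aaabb
  | abbaa => abba => abb
  | babbb => bbbb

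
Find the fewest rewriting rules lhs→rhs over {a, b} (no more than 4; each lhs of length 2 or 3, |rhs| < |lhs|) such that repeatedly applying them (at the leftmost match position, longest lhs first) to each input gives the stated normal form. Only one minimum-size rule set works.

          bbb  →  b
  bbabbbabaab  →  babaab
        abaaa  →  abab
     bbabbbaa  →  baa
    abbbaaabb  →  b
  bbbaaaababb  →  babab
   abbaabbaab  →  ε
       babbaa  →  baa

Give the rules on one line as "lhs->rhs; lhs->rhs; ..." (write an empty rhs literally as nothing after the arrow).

  | bbb => bb => b
  | bbabbbabaab => babbbabaab => bbabaab => babaab
  | abaaa => abab
  | bbabbbaa => babbbaa => bbaa => baa

aaa->ab; abb->; bb->b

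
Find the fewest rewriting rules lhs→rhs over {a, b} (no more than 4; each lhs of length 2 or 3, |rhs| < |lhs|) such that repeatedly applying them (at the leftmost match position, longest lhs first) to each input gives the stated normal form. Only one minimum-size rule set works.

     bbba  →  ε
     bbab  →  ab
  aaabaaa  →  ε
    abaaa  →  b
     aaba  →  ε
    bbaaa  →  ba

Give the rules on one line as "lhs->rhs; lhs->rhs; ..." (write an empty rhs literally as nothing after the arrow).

aa->b; aab->ba; bb->; bbb->ba

  | bbba => baa => bb => ε
  | bbab => ab
  | aaabaaa => babaaa => babba => baa => bb => ε
  | abaaa => abba => aa => b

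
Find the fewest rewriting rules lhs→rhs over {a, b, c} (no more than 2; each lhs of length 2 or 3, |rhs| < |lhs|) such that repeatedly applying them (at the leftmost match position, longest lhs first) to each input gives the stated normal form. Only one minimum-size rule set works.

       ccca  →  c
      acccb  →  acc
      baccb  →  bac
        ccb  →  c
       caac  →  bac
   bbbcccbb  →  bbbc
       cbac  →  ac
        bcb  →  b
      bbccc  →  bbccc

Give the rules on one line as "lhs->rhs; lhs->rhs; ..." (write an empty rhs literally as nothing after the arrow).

  | ccca => ccb => c
  | acccb => acc
  | baccb => bac
  | ccb => c

ca->b; cb->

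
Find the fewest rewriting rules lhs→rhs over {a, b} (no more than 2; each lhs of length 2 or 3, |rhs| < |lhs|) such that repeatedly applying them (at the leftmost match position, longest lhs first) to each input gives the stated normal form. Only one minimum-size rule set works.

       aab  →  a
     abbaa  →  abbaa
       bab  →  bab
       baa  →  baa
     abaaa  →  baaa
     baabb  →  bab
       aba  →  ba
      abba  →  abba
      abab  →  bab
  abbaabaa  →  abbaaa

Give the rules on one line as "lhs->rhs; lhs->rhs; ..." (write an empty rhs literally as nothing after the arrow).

  | aab => a
  | abbaa
  | bab
  | baa

aab->a; aba->ba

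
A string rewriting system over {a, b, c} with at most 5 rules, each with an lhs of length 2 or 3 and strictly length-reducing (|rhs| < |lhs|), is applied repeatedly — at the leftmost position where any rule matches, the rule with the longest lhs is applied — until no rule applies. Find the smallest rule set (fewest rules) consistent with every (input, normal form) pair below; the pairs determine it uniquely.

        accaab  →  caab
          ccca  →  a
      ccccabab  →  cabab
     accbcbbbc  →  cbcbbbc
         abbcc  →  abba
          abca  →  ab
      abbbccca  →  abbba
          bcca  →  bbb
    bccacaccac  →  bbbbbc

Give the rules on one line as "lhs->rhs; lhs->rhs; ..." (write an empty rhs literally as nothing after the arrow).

ac->; bca->b; cc->a; cca->bb

  | accaab => caab
  | ccca => aca => a
  | ccccabab => accabab => cabab
  | accbcbbbc => cbcbbbc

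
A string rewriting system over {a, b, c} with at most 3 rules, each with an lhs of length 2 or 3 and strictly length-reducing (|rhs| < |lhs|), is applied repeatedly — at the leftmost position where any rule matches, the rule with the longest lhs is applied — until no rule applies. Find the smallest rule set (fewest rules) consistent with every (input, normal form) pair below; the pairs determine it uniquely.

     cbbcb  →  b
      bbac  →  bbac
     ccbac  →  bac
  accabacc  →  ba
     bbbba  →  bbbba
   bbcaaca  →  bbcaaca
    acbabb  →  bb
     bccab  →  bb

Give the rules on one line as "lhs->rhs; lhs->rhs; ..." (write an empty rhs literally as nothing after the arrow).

ab->b; cb->; cc->

  | cbbcb => bcb => b
  | bbac
  | ccbac => bac
  | accabacc => aabacc => abacc => bacc => ba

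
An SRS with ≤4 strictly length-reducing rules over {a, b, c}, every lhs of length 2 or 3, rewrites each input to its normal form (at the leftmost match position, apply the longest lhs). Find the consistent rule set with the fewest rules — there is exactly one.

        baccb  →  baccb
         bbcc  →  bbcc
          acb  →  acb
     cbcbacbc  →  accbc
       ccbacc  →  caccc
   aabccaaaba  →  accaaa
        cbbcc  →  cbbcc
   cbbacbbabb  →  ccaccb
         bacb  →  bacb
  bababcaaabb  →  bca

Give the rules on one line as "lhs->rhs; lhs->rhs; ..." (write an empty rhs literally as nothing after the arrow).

  | baccb
  | bbcc
  | acb
  | cbcbacbc => cbacbc => accbc

ab->; bba->ca; bcb->b; cba->ac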